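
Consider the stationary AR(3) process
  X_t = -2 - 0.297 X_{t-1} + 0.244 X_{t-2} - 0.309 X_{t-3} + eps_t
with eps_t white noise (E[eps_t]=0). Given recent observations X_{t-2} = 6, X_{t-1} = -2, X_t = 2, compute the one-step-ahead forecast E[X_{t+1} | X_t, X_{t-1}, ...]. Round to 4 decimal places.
E[X_{t+1} \mid \mathcal F_t] = -4.9360

For an AR(p) model X_t = c + sum_i phi_i X_{t-i} + eps_t, the
one-step-ahead conditional mean is
  E[X_{t+1} | X_t, ...] = c + sum_i phi_i X_{t+1-i}.
Substitute known values:
  E[X_{t+1} | ...] = -2 + (-0.297) * (2) + (0.244) * (-2) + (-0.309) * (6)
                   = -4.9360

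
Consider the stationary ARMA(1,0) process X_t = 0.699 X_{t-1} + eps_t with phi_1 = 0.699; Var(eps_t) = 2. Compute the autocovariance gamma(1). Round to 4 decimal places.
\gamma(1) = 2.7337

Multiply the model equation by X_{t-k} and take expectations. With theta_0 = psi_0 = 1 and psi_j the MA(infinity) weights, this gives
  gamma(k) - sum_i phi_i gamma(k-i) = c_k,
  c_k = sigma^2 * sum_{j=k..q} theta_j psi_{j-k}   (c_k = 0 for k > q),
using gamma(-m) = gamma(m).
Pure AR (q = 0): c_0 = sigma^2 = 2, c_k = 0 for k >= 1.
Equations for k = 0 and k = 1 (AR order 1):
  gamma(0) = phi_1 gamma(1) + c_0
  gamma(1) = phi_1 gamma(0) + c_1
Substituting the second into the first: gamma(0) (1 - phi_1^2) = c_0 + phi_1 c_1, so
  gamma(0) = c_0 / (1 - phi_1^2) = 2 / (1 - (0.699)^2) = 2 / 0.511399 = 3.910841.
  gamma(1) = phi_1 gamma(0) = (0.699)(3.910841) = 2.733678.
Therefore gamma(1) = 2.7337 (to 4 decimal places).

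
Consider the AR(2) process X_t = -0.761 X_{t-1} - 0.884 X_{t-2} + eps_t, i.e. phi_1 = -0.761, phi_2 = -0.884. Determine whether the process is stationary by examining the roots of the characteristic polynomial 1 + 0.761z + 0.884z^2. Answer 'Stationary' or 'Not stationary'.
\text{Stationary}

The AR(p) characteristic polynomial is P(z) = 1 + 0.761z + 0.884z^2.
Stationarity requires all roots to lie outside the unit circle, i.e. |z| > 1 for every root.
Set 1 + (0.761) z + (0.884) z^2 = 0, i.e. a z^2 + b z + c = 0 with a = 0.884, b = 0.761, c = 1.
Discriminant D = b^2 - 4ac = (0.761)^2 - 4*(0.884)*1 = 0.579121 - (3.536) = -2.956879.
D < 0, so the roots are the complex-conjugate pair z = (-b +/- i sqrt(-D)) / (2a) = -0.4304 +/- 0.9726i.
For a conjugate pair |z|^2 = z * conj(z) = (product of roots) = c/a = 1/(0.884) = 1.131222, so |z| = sqrt(1.131222) = 1.0636 for both roots.
Moduli of all roots: 1.0636, 1.0636.
All moduli strictly greater than 1? Yes.
Verdict: Stationary.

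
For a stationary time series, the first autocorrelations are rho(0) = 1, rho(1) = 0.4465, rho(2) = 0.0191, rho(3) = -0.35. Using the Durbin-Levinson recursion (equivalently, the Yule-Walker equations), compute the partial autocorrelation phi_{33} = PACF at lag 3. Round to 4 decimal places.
\phi_{33} = -0.3420

The PACF at lag k is phi_{kk}, the last component of the solution
to the Yule-Walker system G_k phi = r_k where
  (G_k)_{ij} = rho(|i - j|), (r_k)_i = rho(i), i,j = 1..k.
Equivalently, Durbin-Levinson gives phi_{kk} iteratively:
  phi_{11} = rho(1)
  phi_{kk} = [rho(k) - sum_{j=1..k-1} phi_{k-1,j} rho(k-j)]
            / [1 - sum_{j=1..k-1} phi_{k-1,j} rho(j)],
  phi_{k,j} = phi_{k-1,j} - phi_{kk} phi_{k-1,k-j},  j = 1..k-1.
Step k = 1:
  phi_11 = rho(1) = 0.4465.
Step k = 2:
  phi_22 = [rho(2) - phi_11 rho(1)] / [1 - phi_11 rho(1)] = [0.0191 - (0.4465)(0.4465)] / [1 - (0.4465)(0.4465)]
         = -0.18026225 / 0.80063775 = -0.225148.
  Update: phi_21 = phi_11 - phi_22 phi_11 = 0.4465 - (-0.225148)(0.4465) = 0.547029.
Step k = 3:
  phi_33 = [rho(3) - phi_21 rho(2) - phi_22 rho(1)] / [1 - phi_21 rho(1) - phi_22 rho(2)]
    numerator   = -0.35 - (0.547029)(0.0191) - (-0.225148)(0.4465) = -0.25991952
    denominator = 1 - (0.547029)(0.4465) - (-0.225148)(0.0191) = 0.76005201
  phi_33 = -0.25991952 / 0.76005201 = -0.342.
Therefore phi_{33} = -0.3420.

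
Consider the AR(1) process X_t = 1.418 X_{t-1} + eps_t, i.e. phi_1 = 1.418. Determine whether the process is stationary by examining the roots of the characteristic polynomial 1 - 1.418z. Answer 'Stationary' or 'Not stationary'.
\text{Not stationary}

The AR(p) characteristic polynomial is P(z) = 1 - 1.418z.
Stationarity requires all roots to lie outside the unit circle, i.e. |z| > 1 for every root.
This is linear in z: 1 + (-1.418) z = 0  =>  z = -1/(-1.418) = 0.705219,  |z| = 0.705219.
Moduli of all roots: 0.7052.
All moduli strictly greater than 1? No.
Verdict: Not stationary.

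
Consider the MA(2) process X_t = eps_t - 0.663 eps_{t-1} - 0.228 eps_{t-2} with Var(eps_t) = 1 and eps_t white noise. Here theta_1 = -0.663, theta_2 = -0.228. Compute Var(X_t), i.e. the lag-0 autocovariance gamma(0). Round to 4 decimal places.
\gamma(0) = 1.4916

For an MA(q) process X_t = eps_t + sum_i theta_i eps_{t-i} with
Var(eps_t) = sigma^2, the variance is
  gamma(0) = sigma^2 * (1 + sum_i theta_i^2).
  sum_i theta_i^2 = (-0.663)^2 + (-0.228)^2 = 0.439569 + 0.051984 = 0.491553.
  gamma(0) = 1 * (1 + 0.491553) = 1 * 1.491553 = 1.491553, which rounds to 1.4916.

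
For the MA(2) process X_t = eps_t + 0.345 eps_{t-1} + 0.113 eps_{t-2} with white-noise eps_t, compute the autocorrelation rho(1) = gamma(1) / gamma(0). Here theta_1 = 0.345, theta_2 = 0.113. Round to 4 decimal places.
\rho(1) = 0.3393

For an MA(q) process with theta_0 = 1, the autocovariance is
  gamma(k) = sigma^2 * sum_{i=0..q-k} theta_i * theta_{i+k},
and rho(k) = gamma(k) / gamma(0). Sigma^2 cancels.
  numerator   = (1)*(0.345) + (0.345)*(0.113) = 0.383985.
  denominator = (1)^2 + (0.345)^2 + (0.113)^2 = 1.131794.
  rho(1) = 0.383985 / 1.131794 = 0.3393.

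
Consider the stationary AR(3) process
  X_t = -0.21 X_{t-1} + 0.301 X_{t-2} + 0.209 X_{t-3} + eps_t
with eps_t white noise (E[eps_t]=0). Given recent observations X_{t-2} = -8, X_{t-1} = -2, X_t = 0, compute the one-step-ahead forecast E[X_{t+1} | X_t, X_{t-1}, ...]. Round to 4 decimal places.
E[X_{t+1} \mid \mathcal F_t] = -2.2740

For an AR(p) model X_t = c + sum_i phi_i X_{t-i} + eps_t, the
one-step-ahead conditional mean is
  E[X_{t+1} | X_t, ...] = c + sum_i phi_i X_{t+1-i}.
Substitute known values:
  E[X_{t+1} | ...] = (-0.21) * (0) + (0.301) * (-2) + (0.209) * (-8)
                   = -2.2740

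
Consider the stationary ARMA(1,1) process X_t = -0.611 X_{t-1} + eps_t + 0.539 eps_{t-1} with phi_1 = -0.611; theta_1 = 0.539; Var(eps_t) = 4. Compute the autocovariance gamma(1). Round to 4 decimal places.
\gamma(1) = -0.3082

Multiply the model equation by X_{t-k} and take expectations. With theta_0 = psi_0 = 1 and psi_j the MA(infinity) weights, this gives
  gamma(k) - sum_i phi_i gamma(k-i) = c_k,
  c_k = sigma^2 * sum_{j=k..q} theta_j psi_{j-k}   (c_k = 0 for k > q),
using gamma(-m) = gamma(m).
psi-weights needed (psi_j = theta_j + sum_i phi_i psi_{j-i}):
  psi_1 = theta_1 + phi_1 = 0.539 + (-0.611) = -0.072
Right-hand sides:
  c_0 = sigma^2 (1 + theta_1 psi_1) = 4 * (1 + (0.539)(-0.072)) = 4 * 0.961192 = 3.844768
  c_1 = sigma^2 theta_1 = 4 * (0.539) = 2.156
  c_2 = 0
Equations for k = 0 and k = 1 (AR order 1):
  gamma(0) = phi_1 gamma(1) + c_0
  gamma(1) = phi_1 gamma(0) + c_1
Substituting the second into the first: gamma(0) (1 - phi_1^2) = c_0 + phi_1 c_1, so
  gamma(0) = (c_0 + phi_1 c_1) / (1 - phi_1^2) = (3.844768 + (-0.611)(2.156)) / (1 - (-0.611)^2) = 2.527452 / 0.626679 = 4.033089.
  gamma(1) = phi_1 gamma(0) + c_1 = (-0.611)(4.033089) + (2.156) = -0.308217.
Therefore gamma(1) = -0.3082 (to 4 decimal places).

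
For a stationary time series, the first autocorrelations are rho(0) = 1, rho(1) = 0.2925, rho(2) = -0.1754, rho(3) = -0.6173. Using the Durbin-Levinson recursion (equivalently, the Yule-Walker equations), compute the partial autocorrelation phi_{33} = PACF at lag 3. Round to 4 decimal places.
\phi_{33} = -0.5570

The PACF at lag k is phi_{kk}, the last component of the solution
to the Yule-Walker system G_k phi = r_k where
  (G_k)_{ij} = rho(|i - j|), (r_k)_i = rho(i), i,j = 1..k.
Equivalently, Durbin-Levinson gives phi_{kk} iteratively:
  phi_{11} = rho(1)
  phi_{kk} = [rho(k) - sum_{j=1..k-1} phi_{k-1,j} rho(k-j)]
            / [1 - sum_{j=1..k-1} phi_{k-1,j} rho(j)],
  phi_{k,j} = phi_{k-1,j} - phi_{kk} phi_{k-1,k-j},  j = 1..k-1.
Step k = 1:
  phi_11 = rho(1) = 0.2925.
Step k = 2:
  phi_22 = [rho(2) - phi_11 rho(1)] / [1 - phi_11 rho(1)] = [-0.1754 - (0.2925)(0.2925)] / [1 - (0.2925)(0.2925)]
         = -0.26095625 / 0.91444375 = -0.285372.
  Update: phi_21 = phi_11 - phi_22 phi_11 = 0.2925 - (-0.285372)(0.2925) = 0.375971.
Step k = 3:
  phi_33 = [rho(3) - phi_21 rho(2) - phi_22 rho(1)] / [1 - phi_21 rho(1) - phi_22 rho(2)]
    numerator   = -0.6173 - (0.375971)(-0.1754) - (-0.285372)(0.2925) = -0.46788347
    denominator = 1 - (0.375971)(0.2925) - (-0.285372)(-0.1754) = 0.83997425
  phi_33 = -0.46788347 / 0.83997425 = -0.557.
Therefore phi_{33} = -0.5570.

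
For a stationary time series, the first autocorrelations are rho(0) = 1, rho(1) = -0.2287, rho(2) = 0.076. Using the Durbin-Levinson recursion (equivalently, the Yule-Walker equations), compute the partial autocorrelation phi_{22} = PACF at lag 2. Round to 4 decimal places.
\phi_{22} = 0.0250

The PACF at lag k is phi_{kk}, the last component of the solution
to the Yule-Walker system G_k phi = r_k where
  (G_k)_{ij} = rho(|i - j|), (r_k)_i = rho(i), i,j = 1..k.
Equivalently, Durbin-Levinson gives phi_{kk} iteratively:
  phi_{11} = rho(1)
  phi_{kk} = [rho(k) - sum_{j=1..k-1} phi_{k-1,j} rho(k-j)]
            / [1 - sum_{j=1..k-1} phi_{k-1,j} rho(j)],
  phi_{k,j} = phi_{k-1,j} - phi_{kk} phi_{k-1,k-j},  j = 1..k-1.
Step k = 1:
  phi_11 = rho(1) = -0.2287.
Step k = 2:
  phi_22 = [rho(2) - phi_11 rho(1)] / [1 - phi_11 rho(1)] = [0.076 - (-0.2287)(-0.2287)] / [1 - (-0.2287)(-0.2287)]
         = 0.02369631 / 0.94769631 = 0.025.
Therefore phi_{22} = 0.0250.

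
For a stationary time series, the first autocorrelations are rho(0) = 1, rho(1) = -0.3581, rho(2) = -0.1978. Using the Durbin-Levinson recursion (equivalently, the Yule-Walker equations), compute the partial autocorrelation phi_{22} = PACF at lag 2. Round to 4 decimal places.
\phi_{22} = -0.3740

The PACF at lag k is phi_{kk}, the last component of the solution
to the Yule-Walker system G_k phi = r_k where
  (G_k)_{ij} = rho(|i - j|), (r_k)_i = rho(i), i,j = 1..k.
Equivalently, Durbin-Levinson gives phi_{kk} iteratively:
  phi_{11} = rho(1)
  phi_{kk} = [rho(k) - sum_{j=1..k-1} phi_{k-1,j} rho(k-j)]
            / [1 - sum_{j=1..k-1} phi_{k-1,j} rho(j)],
  phi_{k,j} = phi_{k-1,j} - phi_{kk} phi_{k-1,k-j},  j = 1..k-1.
Step k = 1:
  phi_11 = rho(1) = -0.3581.
Step k = 2:
  phi_22 = [rho(2) - phi_11 rho(1)] / [1 - phi_11 rho(1)] = [-0.1978 - (-0.3581)(-0.3581)] / [1 - (-0.3581)(-0.3581)]
         = -0.32603561 / 0.87176439 = -0.374.
Therefore phi_{22} = -0.3740.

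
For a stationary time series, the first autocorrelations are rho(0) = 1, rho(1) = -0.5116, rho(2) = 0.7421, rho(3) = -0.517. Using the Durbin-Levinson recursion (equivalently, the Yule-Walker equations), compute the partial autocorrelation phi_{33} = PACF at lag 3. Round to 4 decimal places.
\phi_{33} = -0.1210

The PACF at lag k is phi_{kk}, the last component of the solution
to the Yule-Walker system G_k phi = r_k where
  (G_k)_{ij} = rho(|i - j|), (r_k)_i = rho(i), i,j = 1..k.
Equivalently, Durbin-Levinson gives phi_{kk} iteratively:
  phi_{11} = rho(1)
  phi_{kk} = [rho(k) - sum_{j=1..k-1} phi_{k-1,j} rho(k-j)]
            / [1 - sum_{j=1..k-1} phi_{k-1,j} rho(j)],
  phi_{k,j} = phi_{k-1,j} - phi_{kk} phi_{k-1,k-j},  j = 1..k-1.
Step k = 1:
  phi_11 = rho(1) = -0.5116.
Step k = 2:
  phi_22 = [rho(2) - phi_11 rho(1)] / [1 - phi_11 rho(1)] = [0.7421 - (-0.5116)(-0.5116)] / [1 - (-0.5116)(-0.5116)]
         = 0.48036544 / 0.73826544 = 0.650668.
  Update: phi_21 = phi_11 - phi_22 phi_11 = -0.5116 - (0.650668)(-0.5116) = -0.178718.
Step k = 3:
  phi_33 = [rho(3) - phi_21 rho(2) - phi_22 rho(1)] / [1 - phi_21 rho(1) - phi_22 rho(2)]
    numerator   = -0.517 - (-0.178718)(0.7421) - (0.650668)(-0.5116) = -0.05149148
    denominator = 1 - (-0.178718)(-0.5116) - (0.650668)(0.7421) = 0.42570719
  phi_33 = -0.05149148 / 0.42570719 = -0.121.
Therefore phi_{33} = -0.1210.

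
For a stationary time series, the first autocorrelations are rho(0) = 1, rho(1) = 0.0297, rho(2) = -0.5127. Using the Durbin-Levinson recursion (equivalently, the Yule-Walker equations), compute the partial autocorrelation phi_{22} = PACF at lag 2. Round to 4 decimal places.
\phi_{22} = -0.5140

The PACF at lag k is phi_{kk}, the last component of the solution
to the Yule-Walker system G_k phi = r_k where
  (G_k)_{ij} = rho(|i - j|), (r_k)_i = rho(i), i,j = 1..k.
Equivalently, Durbin-Levinson gives phi_{kk} iteratively:
  phi_{11} = rho(1)
  phi_{kk} = [rho(k) - sum_{j=1..k-1} phi_{k-1,j} rho(k-j)]
            / [1 - sum_{j=1..k-1} phi_{k-1,j} rho(j)],
  phi_{k,j} = phi_{k-1,j} - phi_{kk} phi_{k-1,k-j},  j = 1..k-1.
Step k = 1:
  phi_11 = rho(1) = 0.0297.
Step k = 2:
  phi_22 = [rho(2) - phi_11 rho(1)] / [1 - phi_11 rho(1)] = [-0.5127 - (0.0297)(0.0297)] / [1 - (0.0297)(0.0297)]
         = -0.51358209 / 0.99911791 = -0.514.
Therefore phi_{22} = -0.5140.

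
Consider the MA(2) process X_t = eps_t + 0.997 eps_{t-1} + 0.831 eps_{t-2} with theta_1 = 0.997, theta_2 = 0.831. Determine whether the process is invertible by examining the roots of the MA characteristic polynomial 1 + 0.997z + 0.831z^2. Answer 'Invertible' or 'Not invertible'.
\text{Invertible}

The MA(q) characteristic polynomial is P(z) = 1 + 0.997z + 0.831z^2.
Invertibility requires all roots to lie outside the unit circle, i.e. |z| > 1 for every root.
Set 1 + (0.997) z + (0.831) z^2 = 0, i.e. a z^2 + b z + c = 0 with a = 0.831, b = 0.997, c = 1.
Discriminant D = b^2 - 4ac = (0.997)^2 - 4*(0.831)*1 = 0.994009 - (3.324) = -2.329991.
D < 0, so the roots are the complex-conjugate pair z = (-b +/- i sqrt(-D)) / (2a) = -0.5999 +/- 0.9184i.
For a conjugate pair |z|^2 = z * conj(z) = (product of roots) = c/a = 1/(0.831) = 1.203369, so |z| = sqrt(1.203369) = 1.097 for both roots.
Moduli of all roots: 1.0970, 1.0970.
All moduli strictly greater than 1? Yes.
Verdict: Invertible.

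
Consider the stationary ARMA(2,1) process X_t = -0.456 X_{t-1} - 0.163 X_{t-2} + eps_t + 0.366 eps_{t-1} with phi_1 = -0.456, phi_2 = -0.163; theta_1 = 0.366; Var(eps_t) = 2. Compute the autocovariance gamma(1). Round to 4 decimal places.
\gamma(1) = -0.1768

Multiply the model equation by X_{t-k} and take expectations. With theta_0 = psi_0 = 1 and psi_j the MA(infinity) weights, this gives
  gamma(k) - sum_i phi_i gamma(k-i) = c_k,
  c_k = sigma^2 * sum_{j=k..q} theta_j psi_{j-k}   (c_k = 0 for k > q),
using gamma(-m) = gamma(m).
psi-weights needed (psi_j = theta_j + sum_i phi_i psi_{j-i}):
  psi_1 = theta_1 + phi_1 = 0.366 + (-0.456) = -0.09
Right-hand sides:
  c_0 = sigma^2 (1 + theta_1 psi_1) = 2 * (1 + (0.366)(-0.09)) = 2 * 0.96706 = 1.93412
  c_1 = sigma^2 theta_1 = 2 * (0.366) = 0.732
  c_2 = 0
Equations for k = 0, 1, 2 (AR order 2, c_2 = 0):
  (E0) gamma(0) = phi_1 gamma(1) + phi_2 gamma(2) + c_0
  (E1) gamma(1) = phi_1 gamma(0) + phi_2 gamma(1) + c_1
  (E2) gamma(2) = phi_1 gamma(1) + phi_2 gamma(0)
From (E1): gamma(1) = A gamma(0) + B with
  A = phi_1 / (1 - phi_2) = -0.456 / 1.163 = -0.392089,   B = c_1 / (1 - phi_2) = 0.732 / 1.163 = 0.629407.
Insert (E2) into (E0): gamma(0) (1 - phi_2^2) = phi_1 (1 + phi_2) gamma(1) + c_0.
  phi_1 (1 + phi_2) = (-0.456)(0.837) = -0.381672,   1 - phi_2^2 = 0.973431.
Replace gamma(1) by A gamma(0) + B and collect gamma(0):
  gamma(0) [0.973431 - (-0.381672)(-0.392089)] = (-0.381672)(0.629407) + 1.93412
  gamma(0) * 0.823781 = 1.693893
  gamma(0) = 1.693893 / 0.823781 = 2.056241.
  gamma(1) = A gamma(0) + B = (-0.392089)(2.056241) + (0.629407) = -0.176824.
Therefore gamma(1) = -0.1768 (to 4 decimal places).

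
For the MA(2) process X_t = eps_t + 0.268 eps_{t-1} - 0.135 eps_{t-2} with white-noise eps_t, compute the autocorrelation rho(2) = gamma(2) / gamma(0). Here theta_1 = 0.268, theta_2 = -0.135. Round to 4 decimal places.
\rho(2) = -0.1238

For an MA(q) process with theta_0 = 1, the autocovariance is
  gamma(k) = sigma^2 * sum_{i=0..q-k} theta_i * theta_{i+k},
and rho(k) = gamma(k) / gamma(0). Sigma^2 cancels.
  numerator   = (1)*(-0.135) = -0.135.
  denominator = (1)^2 + (0.268)^2 + (-0.135)^2 = 1.090049.
  rho(2) = -0.135 / 1.090049 = -0.1238.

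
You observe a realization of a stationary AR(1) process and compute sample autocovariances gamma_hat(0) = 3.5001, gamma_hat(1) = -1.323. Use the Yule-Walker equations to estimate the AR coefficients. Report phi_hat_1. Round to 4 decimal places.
\hat\phi_{1} = -0.3780

The Yule-Walker equations for an AR(p) process read, in matrix form,
  Gamma_p phi = r_p,   with   (Gamma_p)_{ij} = gamma(|i - j|),
                       (r_p)_i = gamma(i),   i,j = 1..p.
Substitute the sample gammas (Toeplitz matrix and right-hand side of size 1):
  Gamma_p = [[3.5001]]
  r_p     = [-1.323]
With p = 1 this is the single equation gamma(0) phi_1 = gamma(1):
  phi_hat_1 = gamma(1) / gamma(0) = -1.323 / 3.5001 = -0.3780.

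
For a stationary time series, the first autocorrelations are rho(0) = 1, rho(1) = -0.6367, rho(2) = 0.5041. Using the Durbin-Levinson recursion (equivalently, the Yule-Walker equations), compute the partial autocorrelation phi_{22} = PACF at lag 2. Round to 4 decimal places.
\phi_{22} = 0.1660

The PACF at lag k is phi_{kk}, the last component of the solution
to the Yule-Walker system G_k phi = r_k where
  (G_k)_{ij} = rho(|i - j|), (r_k)_i = rho(i), i,j = 1..k.
Equivalently, Durbin-Levinson gives phi_{kk} iteratively:
  phi_{11} = rho(1)
  phi_{kk} = [rho(k) - sum_{j=1..k-1} phi_{k-1,j} rho(k-j)]
            / [1 - sum_{j=1..k-1} phi_{k-1,j} rho(j)],
  phi_{k,j} = phi_{k-1,j} - phi_{kk} phi_{k-1,k-j},  j = 1..k-1.
Step k = 1:
  phi_11 = rho(1) = -0.6367.
Step k = 2:
  phi_22 = [rho(2) - phi_11 rho(1)] / [1 - phi_11 rho(1)] = [0.5041 - (-0.6367)(-0.6367)] / [1 - (-0.6367)(-0.6367)]
         = 0.09871311 / 0.59461311 = 0.166.
Therefore phi_{22} = 0.1660.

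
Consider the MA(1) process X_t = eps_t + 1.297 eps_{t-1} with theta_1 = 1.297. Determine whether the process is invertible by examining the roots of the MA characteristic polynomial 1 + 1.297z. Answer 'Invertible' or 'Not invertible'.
\text{Not invertible}

The MA(q) characteristic polynomial is P(z) = 1 + 1.297z.
Invertibility requires all roots to lie outside the unit circle, i.e. |z| > 1 for every root.
This is linear in z: 1 + (1.297) z = 0  =>  z = -1/(1.297) = -0.77101,  |z| = 0.77101.
Moduli of all roots: 0.7710.
All moduli strictly greater than 1? No.
Verdict: Not invertible.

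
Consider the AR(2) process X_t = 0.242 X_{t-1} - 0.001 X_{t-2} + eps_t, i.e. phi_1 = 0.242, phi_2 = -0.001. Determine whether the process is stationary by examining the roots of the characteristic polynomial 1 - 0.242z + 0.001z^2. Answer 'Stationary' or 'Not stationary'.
\text{Stationary}

The AR(p) characteristic polynomial is P(z) = 1 - 0.242z + 0.001z^2.
Stationarity requires all roots to lie outside the unit circle, i.e. |z| > 1 for every root.
Set 1 + (-0.242) z + (0.001) z^2 = 0, i.e. a z^2 + b z + c = 0 with a = 0.001, b = -0.242, c = 1.
Discriminant D = b^2 - 4ac = (-0.242)^2 - 4*(0.001)*1 = 0.058564 - (0.004) = 0.054564.
D >= 0, so the roots are real: z = (-b +/- sqrt(D)) / (2a) = (0.242 +/- 0.233589) / (0.002).
  z_1 = (0.242 + 0.233589) / (0.002) = 237.7947,   |z_1| = 237.7947.
  z_2 = (0.242 - 0.233589) / (0.002) = 4.2053,   |z_2| = 4.2053.
Moduli of all roots: 237.7947, 4.2053.
All moduli strictly greater than 1? Yes.
Verdict: Stationary.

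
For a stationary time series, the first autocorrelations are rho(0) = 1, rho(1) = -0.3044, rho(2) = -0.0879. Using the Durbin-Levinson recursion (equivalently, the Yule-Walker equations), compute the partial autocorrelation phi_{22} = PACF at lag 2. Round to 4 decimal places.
\phi_{22} = -0.1990

The PACF at lag k is phi_{kk}, the last component of the solution
to the Yule-Walker system G_k phi = r_k where
  (G_k)_{ij} = rho(|i - j|), (r_k)_i = rho(i), i,j = 1..k.
Equivalently, Durbin-Levinson gives phi_{kk} iteratively:
  phi_{11} = rho(1)
  phi_{kk} = [rho(k) - sum_{j=1..k-1} phi_{k-1,j} rho(k-j)]
            / [1 - sum_{j=1..k-1} phi_{k-1,j} rho(j)],
  phi_{k,j} = phi_{k-1,j} - phi_{kk} phi_{k-1,k-j},  j = 1..k-1.
Step k = 1:
  phi_11 = rho(1) = -0.3044.
Step k = 2:
  phi_22 = [rho(2) - phi_11 rho(1)] / [1 - phi_11 rho(1)] = [-0.0879 - (-0.3044)(-0.3044)] / [1 - (-0.3044)(-0.3044)]
         = -0.18055936 / 0.90734064 = -0.199.
Therefore phi_{22} = -0.1990.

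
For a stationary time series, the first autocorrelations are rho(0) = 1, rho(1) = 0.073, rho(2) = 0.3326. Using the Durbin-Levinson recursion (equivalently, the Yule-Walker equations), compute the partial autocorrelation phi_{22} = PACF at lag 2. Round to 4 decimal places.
\phi_{22} = 0.3290

The PACF at lag k is phi_{kk}, the last component of the solution
to the Yule-Walker system G_k phi = r_k where
  (G_k)_{ij} = rho(|i - j|), (r_k)_i = rho(i), i,j = 1..k.
Equivalently, Durbin-Levinson gives phi_{kk} iteratively:
  phi_{11} = rho(1)
  phi_{kk} = [rho(k) - sum_{j=1..k-1} phi_{k-1,j} rho(k-j)]
            / [1 - sum_{j=1..k-1} phi_{k-1,j} rho(j)],
  phi_{k,j} = phi_{k-1,j} - phi_{kk} phi_{k-1,k-j},  j = 1..k-1.
Step k = 1:
  phi_11 = rho(1) = 0.073.
Step k = 2:
  phi_22 = [rho(2) - phi_11 rho(1)] / [1 - phi_11 rho(1)] = [0.3326 - (0.073)(0.073)] / [1 - (0.073)(0.073)]
         = 0.327271 / 0.994671 = 0.329.
Therefore phi_{22} = 0.3290.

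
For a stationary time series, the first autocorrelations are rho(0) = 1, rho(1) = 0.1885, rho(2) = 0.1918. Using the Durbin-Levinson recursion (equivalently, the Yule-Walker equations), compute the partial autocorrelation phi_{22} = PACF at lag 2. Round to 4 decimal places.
\phi_{22} = 0.1620

The PACF at lag k is phi_{kk}, the last component of the solution
to the Yule-Walker system G_k phi = r_k where
  (G_k)_{ij} = rho(|i - j|), (r_k)_i = rho(i), i,j = 1..k.
Equivalently, Durbin-Levinson gives phi_{kk} iteratively:
  phi_{11} = rho(1)
  phi_{kk} = [rho(k) - sum_{j=1..k-1} phi_{k-1,j} rho(k-j)]
            / [1 - sum_{j=1..k-1} phi_{k-1,j} rho(j)],
  phi_{k,j} = phi_{k-1,j} - phi_{kk} phi_{k-1,k-j},  j = 1..k-1.
Step k = 1:
  phi_11 = rho(1) = 0.1885.
Step k = 2:
  phi_22 = [rho(2) - phi_11 rho(1)] / [1 - phi_11 rho(1)] = [0.1918 - (0.1885)(0.1885)] / [1 - (0.1885)(0.1885)]
         = 0.15626775 / 0.96446775 = 0.162.
Therefore phi_{22} = 0.1620.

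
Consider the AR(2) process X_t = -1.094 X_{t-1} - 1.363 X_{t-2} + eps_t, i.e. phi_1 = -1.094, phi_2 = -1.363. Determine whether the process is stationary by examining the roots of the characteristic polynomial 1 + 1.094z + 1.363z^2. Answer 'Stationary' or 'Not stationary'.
\text{Not stationary}

The AR(p) characteristic polynomial is P(z) = 1 + 1.094z + 1.363z^2.
Stationarity requires all roots to lie outside the unit circle, i.e. |z| > 1 for every root.
Set 1 + (1.094) z + (1.363) z^2 = 0, i.e. a z^2 + b z + c = 0 with a = 1.363, b = 1.094, c = 1.
Discriminant D = b^2 - 4ac = (1.094)^2 - 4*(1.363)*1 = 1.196836 - (5.452) = -4.255164.
D < 0, so the roots are the complex-conjugate pair z = (-b +/- i sqrt(-D)) / (2a) = -0.4013 +/- 0.7567i.
For a conjugate pair |z|^2 = z * conj(z) = (product of roots) = c/a = 1/(1.363) = 0.733676, so |z| = sqrt(0.733676) = 0.8565 for both roots.
Moduli of all roots: 0.8565, 0.8565.
All moduli strictly greater than 1? No.
Verdict: Not stationary.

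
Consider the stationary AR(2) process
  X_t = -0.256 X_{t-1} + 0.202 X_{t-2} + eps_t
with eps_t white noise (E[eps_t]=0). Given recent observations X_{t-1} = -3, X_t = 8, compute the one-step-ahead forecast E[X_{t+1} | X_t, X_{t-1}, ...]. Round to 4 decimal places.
E[X_{t+1} \mid \mathcal F_t] = -2.6540

For an AR(p) model X_t = c + sum_i phi_i X_{t-i} + eps_t, the
one-step-ahead conditional mean is
  E[X_{t+1} | X_t, ...] = c + sum_i phi_i X_{t+1-i}.
Substitute known values:
  E[X_{t+1} | ...] = (-0.256) * (8) + (0.202) * (-3)
                   = -2.6540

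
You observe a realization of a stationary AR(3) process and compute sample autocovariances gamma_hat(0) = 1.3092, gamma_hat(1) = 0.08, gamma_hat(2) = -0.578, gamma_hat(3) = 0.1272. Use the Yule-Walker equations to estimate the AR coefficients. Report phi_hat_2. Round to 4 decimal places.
\hat\phi_{2} = -0.4650

The Yule-Walker equations for an AR(p) process read, in matrix form,
  Gamma_p phi = r_p,   with   (Gamma_p)_{ij} = gamma(|i - j|),
                       (r_p)_i = gamma(i),   i,j = 1..p.
Substitute the sample gammas (Toeplitz matrix and right-hand side of size 3):
  Gamma_p = [[1.3092, 0.08, -0.578], [0.08, 1.3092, 0.08], [-0.578, 0.08, 1.3092]]
  r_p     = [0.08, -0.578, 0.1272]
Written out (R1..R3):
  (R1) 1.3092 phi_1 + 0.08 phi_2 - 0.578 phi_3 = 0.08
  (R2) 0.08 phi_1 + 1.3092 phi_2 + 0.08 phi_3 = -0.578
  (R3) -0.578 phi_1 + 0.08 phi_2 + 1.3092 phi_3 = 0.1272
Gaussian elimination:
  R2 <- R2 - (0.08/1.3092) R1 = R2 - (0.061106) R1:  1.304312 phi_2 + 0.115319 phi_3 = -0.582888
  R3 <- R3 - (-0.578/1.3092) R1 = R3 - (-0.441491) R1:  0.115319 phi_2 + 1.054018 phi_3 = 0.162519
  R3 <- R3 - (0.115319/1.304312) R2 = R3 - (0.088414) R2:  1.043822 phi_3 = 0.214055
Back-substitution:
  phi_hat_3 = 0.214055 / 1.043822 = 0.205068
  phi_hat_2 = (-0.582888 - (0.115319)(0.205068)) / 1.304312 = -0.465024
  phi_hat_1 = (0.08 - (0.08)(-0.465024) - (-0.578)(0.205068)) / 1.3092 = 0.180058
So phi_hat = [0.1801, -0.4650, 0.2051].
Therefore phi_hat_2 = -0.4650.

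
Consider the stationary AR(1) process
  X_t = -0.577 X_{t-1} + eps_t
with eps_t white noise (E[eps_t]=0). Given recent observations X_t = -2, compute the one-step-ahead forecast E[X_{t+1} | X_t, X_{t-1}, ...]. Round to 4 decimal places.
E[X_{t+1} \mid \mathcal F_t] = 1.1540

For an AR(p) model X_t = c + sum_i phi_i X_{t-i} + eps_t, the
one-step-ahead conditional mean is
  E[X_{t+1} | X_t, ...] = c + sum_i phi_i X_{t+1-i}.
Substitute known values:
  E[X_{t+1} | ...] = (-0.577) * (-2)
                   = 1.1540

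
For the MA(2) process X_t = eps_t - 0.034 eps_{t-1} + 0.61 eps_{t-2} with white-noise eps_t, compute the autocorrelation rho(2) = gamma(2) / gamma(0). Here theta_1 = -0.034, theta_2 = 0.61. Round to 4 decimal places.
\rho(2) = 0.4442

For an MA(q) process with theta_0 = 1, the autocovariance is
  gamma(k) = sigma^2 * sum_{i=0..q-k} theta_i * theta_{i+k},
and rho(k) = gamma(k) / gamma(0). Sigma^2 cancels.
  numerator   = (1)*(0.61) = 0.61.
  denominator = (1)^2 + (-0.034)^2 + (0.61)^2 = 1.373256.
  rho(2) = 0.61 / 1.373256 = 0.4442.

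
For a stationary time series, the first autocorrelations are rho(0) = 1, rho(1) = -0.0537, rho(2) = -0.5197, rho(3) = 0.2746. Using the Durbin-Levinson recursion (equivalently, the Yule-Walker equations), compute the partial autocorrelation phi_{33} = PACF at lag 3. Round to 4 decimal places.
\phi_{33} = 0.2820

The PACF at lag k is phi_{kk}, the last component of the solution
to the Yule-Walker system G_k phi = r_k where
  (G_k)_{ij} = rho(|i - j|), (r_k)_i = rho(i), i,j = 1..k.
Equivalently, Durbin-Levinson gives phi_{kk} iteratively:
  phi_{11} = rho(1)
  phi_{kk} = [rho(k) - sum_{j=1..k-1} phi_{k-1,j} rho(k-j)]
            / [1 - sum_{j=1..k-1} phi_{k-1,j} rho(j)],
  phi_{k,j} = phi_{k-1,j} - phi_{kk} phi_{k-1,k-j},  j = 1..k-1.
Step k = 1:
  phi_11 = rho(1) = -0.0537.
Step k = 2:
  phi_22 = [rho(2) - phi_11 rho(1)] / [1 - phi_11 rho(1)] = [-0.5197 - (-0.0537)(-0.0537)] / [1 - (-0.0537)(-0.0537)]
         = -0.52258369 / 0.99711631 = -0.524095.
  Update: phi_21 = phi_11 - phi_22 phi_11 = -0.0537 - (-0.524095)(-0.0537) = -0.081844.
Step k = 3:
  phi_33 = [rho(3) - phi_21 rho(2) - phi_22 rho(1)] / [1 - phi_21 rho(1) - phi_22 rho(2)]
    numerator   = 0.2746 - (-0.081844)(-0.5197) - (-0.524095)(-0.0537) = 0.20392182
    denominator = 1 - (-0.081844)(-0.0537) - (-0.524095)(-0.5197) = 0.7232328
  phi_33 = 0.20392182 / 0.7232328 = 0.282.
Therefore phi_{33} = 0.2820.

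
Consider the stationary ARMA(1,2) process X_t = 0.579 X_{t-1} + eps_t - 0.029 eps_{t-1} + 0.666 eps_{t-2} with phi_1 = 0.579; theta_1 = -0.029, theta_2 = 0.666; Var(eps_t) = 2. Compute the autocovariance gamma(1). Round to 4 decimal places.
\gamma(1) = 3.8711

Multiply the model equation by X_{t-k} and take expectations. With theta_0 = psi_0 = 1 and psi_j the MA(infinity) weights, this gives
  gamma(k) - sum_i phi_i gamma(k-i) = c_k,
  c_k = sigma^2 * sum_{j=k..q} theta_j psi_{j-k}   (c_k = 0 for k > q),
using gamma(-m) = gamma(m).
psi-weights needed (psi_j = theta_j + sum_i phi_i psi_{j-i}):
  psi_1 = theta_1 + phi_1 = -0.029 + (0.579) = 0.55
  psi_2 = theta_2 + phi_1 psi_1 = 0.666 + (0.579)(0.55) = 0.98445
Right-hand sides:
  c_0 = sigma^2 (1 + theta_1 psi_1 + theta_2 psi_2) = 2 * (1 + (-0.029)(0.55) + (0.666)(0.98445)) = 2 * 1.639694 = 3.279387
  c_1 = sigma^2 (theta_1 + theta_2 psi_1) = 2 * (-0.029 + (0.666)(0.55)) = 0.6746
  c_2 = sigma^2 theta_2 = 2 * (0.666) = 1.332
Equations for k = 0 and k = 1 (AR order 1):
  gamma(0) = phi_1 gamma(1) + c_0
  gamma(1) = phi_1 gamma(0) + c_1
Substituting the second into the first: gamma(0) (1 - phi_1^2) = c_0 + phi_1 c_1, so
  gamma(0) = (c_0 + phi_1 c_1) / (1 - phi_1^2) = (3.279387 + (0.579)(0.6746)) / (1 - (0.579)^2) = 3.669981 / 0.664759 = 5.520769.
  gamma(1) = phi_1 gamma(0) + c_1 = (0.579)(5.520769) + (0.6746) = 3.871125.
Therefore gamma(1) = 3.8711 (to 4 decimal places).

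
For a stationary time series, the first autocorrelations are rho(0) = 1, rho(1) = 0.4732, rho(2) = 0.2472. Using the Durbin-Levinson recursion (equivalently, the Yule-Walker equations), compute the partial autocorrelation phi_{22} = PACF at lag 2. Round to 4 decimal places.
\phi_{22} = 0.0300

The PACF at lag k is phi_{kk}, the last component of the solution
to the Yule-Walker system G_k phi = r_k where
  (G_k)_{ij} = rho(|i - j|), (r_k)_i = rho(i), i,j = 1..k.
Equivalently, Durbin-Levinson gives phi_{kk} iteratively:
  phi_{11} = rho(1)
  phi_{kk} = [rho(k) - sum_{j=1..k-1} phi_{k-1,j} rho(k-j)]
            / [1 - sum_{j=1..k-1} phi_{k-1,j} rho(j)],
  phi_{k,j} = phi_{k-1,j} - phi_{kk} phi_{k-1,k-j},  j = 1..k-1.
Step k = 1:
  phi_11 = rho(1) = 0.4732.
Step k = 2:
  phi_22 = [rho(2) - phi_11 rho(1)] / [1 - phi_11 rho(1)] = [0.2472 - (0.4732)(0.4732)] / [1 - (0.4732)(0.4732)]
         = 0.02328176 / 0.77608176 = 0.03.
Therefore phi_{22} = 0.0300.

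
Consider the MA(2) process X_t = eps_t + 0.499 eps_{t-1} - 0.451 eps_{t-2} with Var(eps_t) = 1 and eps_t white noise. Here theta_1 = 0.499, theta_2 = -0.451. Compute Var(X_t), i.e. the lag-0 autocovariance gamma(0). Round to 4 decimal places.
\gamma(0) = 1.4524

For an MA(q) process X_t = eps_t + sum_i theta_i eps_{t-i} with
Var(eps_t) = sigma^2, the variance is
  gamma(0) = sigma^2 * (1 + sum_i theta_i^2).
  sum_i theta_i^2 = (0.499)^2 + (-0.451)^2 = 0.249001 + 0.203401 = 0.452402.
  gamma(0) = 1 * (1 + 0.452402) = 1 * 1.452402 = 1.452402, which rounds to 1.4524.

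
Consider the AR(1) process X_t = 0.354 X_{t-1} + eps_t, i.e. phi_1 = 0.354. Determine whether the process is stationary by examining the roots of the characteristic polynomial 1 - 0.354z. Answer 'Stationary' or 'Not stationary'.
\text{Stationary}

The AR(p) characteristic polynomial is P(z) = 1 - 0.354z.
Stationarity requires all roots to lie outside the unit circle, i.e. |z| > 1 for every root.
This is linear in z: 1 + (-0.354) z = 0  =>  z = -1/(-0.354) = 2.824859,  |z| = 2.824859.
Moduli of all roots: 2.8249.
All moduli strictly greater than 1? Yes.
Verdict: Stationary.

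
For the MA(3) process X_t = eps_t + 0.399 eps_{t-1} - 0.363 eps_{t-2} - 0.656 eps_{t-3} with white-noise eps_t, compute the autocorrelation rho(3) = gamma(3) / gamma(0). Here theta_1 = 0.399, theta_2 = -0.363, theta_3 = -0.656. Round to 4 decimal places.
\rho(3) = -0.3811

For an MA(q) process with theta_0 = 1, the autocovariance is
  gamma(k) = sigma^2 * sum_{i=0..q-k} theta_i * theta_{i+k},
and rho(k) = gamma(k) / gamma(0). Sigma^2 cancels.
  numerator   = (1)*(-0.656) = -0.656.
  denominator = (1)^2 + (0.399)^2 + (-0.363)^2 + (-0.656)^2 = 1.721306.
  rho(3) = -0.656 / 1.721306 = -0.3811.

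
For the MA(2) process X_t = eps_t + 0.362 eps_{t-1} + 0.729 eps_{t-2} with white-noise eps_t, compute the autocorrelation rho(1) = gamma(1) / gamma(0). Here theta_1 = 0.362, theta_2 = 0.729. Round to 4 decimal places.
\rho(1) = 0.3765

For an MA(q) process with theta_0 = 1, the autocovariance is
  gamma(k) = sigma^2 * sum_{i=0..q-k} theta_i * theta_{i+k},
and rho(k) = gamma(k) / gamma(0). Sigma^2 cancels.
  numerator   = (1)*(0.362) + (0.362)*(0.729) = 0.625898.
  denominator = (1)^2 + (0.362)^2 + (0.729)^2 = 1.662485.
  rho(1) = 0.625898 / 1.662485 = 0.3765.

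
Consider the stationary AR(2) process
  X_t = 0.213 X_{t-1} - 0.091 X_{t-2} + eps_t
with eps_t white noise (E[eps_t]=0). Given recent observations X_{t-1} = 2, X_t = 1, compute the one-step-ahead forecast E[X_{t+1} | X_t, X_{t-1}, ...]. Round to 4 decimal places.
E[X_{t+1} \mid \mathcal F_t] = 0.0310

For an AR(p) model X_t = c + sum_i phi_i X_{t-i} + eps_t, the
one-step-ahead conditional mean is
  E[X_{t+1} | X_t, ...] = c + sum_i phi_i X_{t+1-i}.
Substitute known values:
  E[X_{t+1} | ...] = (0.213) * (1) + (-0.091) * (2)
                   = 0.0310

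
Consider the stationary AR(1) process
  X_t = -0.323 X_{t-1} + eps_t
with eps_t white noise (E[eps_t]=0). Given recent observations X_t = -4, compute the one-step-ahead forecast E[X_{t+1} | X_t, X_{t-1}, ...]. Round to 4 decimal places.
E[X_{t+1} \mid \mathcal F_t] = 1.2920

For an AR(p) model X_t = c + sum_i phi_i X_{t-i} + eps_t, the
one-step-ahead conditional mean is
  E[X_{t+1} | X_t, ...] = c + sum_i phi_i X_{t+1-i}.
Substitute known values:
  E[X_{t+1} | ...] = (-0.323) * (-4)
                   = 1.2920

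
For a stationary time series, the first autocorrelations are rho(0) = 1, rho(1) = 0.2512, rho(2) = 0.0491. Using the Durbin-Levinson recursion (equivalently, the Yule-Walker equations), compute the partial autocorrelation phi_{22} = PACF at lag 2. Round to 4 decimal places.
\phi_{22} = -0.0149

The PACF at lag k is phi_{kk}, the last component of the solution
to the Yule-Walker system G_k phi = r_k where
  (G_k)_{ij} = rho(|i - j|), (r_k)_i = rho(i), i,j = 1..k.
Equivalently, Durbin-Levinson gives phi_{kk} iteratively:
  phi_{11} = rho(1)
  phi_{kk} = [rho(k) - sum_{j=1..k-1} phi_{k-1,j} rho(k-j)]
            / [1 - sum_{j=1..k-1} phi_{k-1,j} rho(j)],
  phi_{k,j} = phi_{k-1,j} - phi_{kk} phi_{k-1,k-j},  j = 1..k-1.
Step k = 1:
  phi_11 = rho(1) = 0.2512.
Step k = 2:
  phi_22 = [rho(2) - phi_11 rho(1)] / [1 - phi_11 rho(1)] = [0.0491 - (0.2512)(0.2512)] / [1 - (0.2512)(0.2512)]
         = -0.01400144 / 0.93689856 = -0.0149.
Therefore phi_{22} = -0.0149.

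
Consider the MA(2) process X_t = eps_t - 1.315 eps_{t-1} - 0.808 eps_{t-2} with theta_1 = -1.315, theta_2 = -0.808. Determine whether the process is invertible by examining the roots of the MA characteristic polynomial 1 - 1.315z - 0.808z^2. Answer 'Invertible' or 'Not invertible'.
\text{Not invertible}

The MA(q) characteristic polynomial is P(z) = 1 - 1.315z - 0.808z^2.
Invertibility requires all roots to lie outside the unit circle, i.e. |z| > 1 for every root.
Set 1 + (-1.315) z + (-0.808) z^2 = 0, i.e. a z^2 + b z + c = 0 with a = -0.808, b = -1.315, c = 1.
Discriminant D = b^2 - 4ac = (-1.315)^2 - 4*(-0.808)*1 = 1.729225 - (-3.232) = 4.961225.
D >= 0, so the roots are real: z = (-b +/- sqrt(D)) / (2a) = (1.315 +/- 2.227381) / (-1.616).
  z_1 = (1.315 + 2.227381) / (-1.616) = -2.1921,   |z_1| = 2.1921.
  z_2 = (1.315 - 2.227381) / (-1.616) = 0.5646,   |z_2| = 0.5646.
Moduli of all roots: 2.1921, 0.5646.
All moduli strictly greater than 1? No.
Verdict: Not invertible.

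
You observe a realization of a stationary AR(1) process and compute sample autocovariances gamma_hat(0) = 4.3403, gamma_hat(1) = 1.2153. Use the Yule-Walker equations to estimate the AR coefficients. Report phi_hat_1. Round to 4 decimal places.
\hat\phi_{1} = 0.2800

The Yule-Walker equations for an AR(p) process read, in matrix form,
  Gamma_p phi = r_p,   with   (Gamma_p)_{ij} = gamma(|i - j|),
                       (r_p)_i = gamma(i),   i,j = 1..p.
Substitute the sample gammas (Toeplitz matrix and right-hand side of size 1):
  Gamma_p = [[4.3403]]
  r_p     = [1.2153]
With p = 1 this is the single equation gamma(0) phi_1 = gamma(1):
  phi_hat_1 = gamma(1) / gamma(0) = 1.2153 / 4.3403 = 0.2800.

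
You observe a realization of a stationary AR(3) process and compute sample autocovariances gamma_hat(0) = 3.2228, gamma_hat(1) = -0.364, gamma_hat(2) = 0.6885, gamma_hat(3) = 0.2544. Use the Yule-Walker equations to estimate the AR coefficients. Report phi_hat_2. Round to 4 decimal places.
\hat\phi_{2} = 0.2150

The Yule-Walker equations for an AR(p) process read, in matrix form,
  Gamma_p phi = r_p,   with   (Gamma_p)_{ij} = gamma(|i - j|),
                       (r_p)_i = gamma(i),   i,j = 1..p.
Substitute the sample gammas (Toeplitz matrix and right-hand side of size 3):
  Gamma_p = [[3.2228, -0.364, 0.6885], [-0.364, 3.2228, -0.364], [0.6885, -0.364, 3.2228]]
  r_p     = [-0.364, 0.6885, 0.2544]
Written out (R1..R3):
  (R1) 3.2228 phi_1 - 0.364 phi_2 + 0.6885 phi_3 = -0.364
  (R2) -0.364 phi_1 + 3.2228 phi_2 - 0.364 phi_3 = 0.6885
  (R3) 0.6885 phi_1 - 0.364 phi_2 + 3.2228 phi_3 = 0.2544
Gaussian elimination:
  R2 <- R2 - (-0.364/3.2228) R1 = R2 - (-0.112945) R1:  3.181688 phi_2 - 0.286237 phi_3 = 0.647388
  R3 <- R3 - (0.6885/3.2228) R1 = R3 - (0.213634) R1:  -0.286237 phi_2 + 3.075713 phi_3 = 0.332163
  R3 <- R3 - (-0.286237/3.181688) R2 = R3 - (-0.089964) R2:  3.049962 phi_3 = 0.390404
Back-substitution:
  phi_hat_3 = 0.390404 / 3.049962 = 0.128003
  phi_hat_2 = (0.647388 - (-0.286237)(0.128003)) / 3.181688 = 0.214989
  phi_hat_1 = (-0.364 - (-0.364)(0.214989) - (0.6885)(0.128003)) / 3.2228 = -0.116009
So phi_hat = [-0.1160, 0.2150, 0.1280].
Therefore phi_hat_2 = 0.2150.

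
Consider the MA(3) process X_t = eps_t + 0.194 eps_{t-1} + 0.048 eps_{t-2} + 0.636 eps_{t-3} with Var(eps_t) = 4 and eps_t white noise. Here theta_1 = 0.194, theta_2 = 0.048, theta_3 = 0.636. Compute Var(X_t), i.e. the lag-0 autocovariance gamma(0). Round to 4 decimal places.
\gamma(0) = 5.7777

For an MA(q) process X_t = eps_t + sum_i theta_i eps_{t-i} with
Var(eps_t) = sigma^2, the variance is
  gamma(0) = sigma^2 * (1 + sum_i theta_i^2).
  sum_i theta_i^2 = (0.194)^2 + (0.048)^2 + (0.636)^2 = 0.037636 + 0.002304 + 0.404496 = 0.444436.
  gamma(0) = 4 * (1 + 0.444436) = 4 * 1.444436 = 5.777744, which rounds to 5.7777.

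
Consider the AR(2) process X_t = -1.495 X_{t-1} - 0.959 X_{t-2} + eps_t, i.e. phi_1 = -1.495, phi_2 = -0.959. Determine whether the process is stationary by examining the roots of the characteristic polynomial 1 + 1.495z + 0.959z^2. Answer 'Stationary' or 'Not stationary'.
\text{Stationary}

The AR(p) characteristic polynomial is P(z) = 1 + 1.495z + 0.959z^2.
Stationarity requires all roots to lie outside the unit circle, i.e. |z| > 1 for every root.
Set 1 + (1.495) z + (0.959) z^2 = 0, i.e. a z^2 + b z + c = 0 with a = 0.959, b = 1.495, c = 1.
Discriminant D = b^2 - 4ac = (1.495)^2 - 4*(0.959)*1 = 2.235025 - (3.836) = -1.600975.
D < 0, so the roots are the complex-conjugate pair z = (-b +/- i sqrt(-D)) / (2a) = -0.7795 +/- 0.6597i.
For a conjugate pair |z|^2 = z * conj(z) = (product of roots) = c/a = 1/(0.959) = 1.042753, so |z| = sqrt(1.042753) = 1.0212 for both roots.
Moduli of all roots: 1.0212, 1.0212.
All moduli strictly greater than 1? Yes.
Verdict: Stationary.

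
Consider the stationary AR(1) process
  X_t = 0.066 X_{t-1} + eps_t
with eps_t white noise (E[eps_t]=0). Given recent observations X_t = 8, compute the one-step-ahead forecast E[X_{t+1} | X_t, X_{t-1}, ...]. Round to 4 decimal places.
E[X_{t+1} \mid \mathcal F_t] = 0.5280

For an AR(p) model X_t = c + sum_i phi_i X_{t-i} + eps_t, the
one-step-ahead conditional mean is
  E[X_{t+1} | X_t, ...] = c + sum_i phi_i X_{t+1-i}.
Substitute known values:
  E[X_{t+1} | ...] = (0.066) * (8)
                   = 0.5280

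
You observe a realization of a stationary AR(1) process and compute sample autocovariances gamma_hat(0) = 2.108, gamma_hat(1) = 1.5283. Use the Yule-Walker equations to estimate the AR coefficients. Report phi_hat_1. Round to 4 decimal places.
\hat\phi_{1} = 0.7250

The Yule-Walker equations for an AR(p) process read, in matrix form,
  Gamma_p phi = r_p,   with   (Gamma_p)_{ij} = gamma(|i - j|),
                       (r_p)_i = gamma(i),   i,j = 1..p.
Substitute the sample gammas (Toeplitz matrix and right-hand side of size 1):
  Gamma_p = [[2.108]]
  r_p     = [1.5283]
With p = 1 this is the single equation gamma(0) phi_1 = gamma(1):
  phi_hat_1 = gamma(1) / gamma(0) = 1.5283 / 2.108 = 0.7250.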